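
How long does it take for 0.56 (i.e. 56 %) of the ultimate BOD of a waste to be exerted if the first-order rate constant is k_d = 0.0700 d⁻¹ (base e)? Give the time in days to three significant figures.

y/L₀ = 1 − e^(−k_d t) = 0.56 ⇒ e^(−k_d t) = 0.440
t = −ln(0.440) / 0.0700 = 0.8210 / 0.0700 = 11.73 d.

t ≈ 11.7 d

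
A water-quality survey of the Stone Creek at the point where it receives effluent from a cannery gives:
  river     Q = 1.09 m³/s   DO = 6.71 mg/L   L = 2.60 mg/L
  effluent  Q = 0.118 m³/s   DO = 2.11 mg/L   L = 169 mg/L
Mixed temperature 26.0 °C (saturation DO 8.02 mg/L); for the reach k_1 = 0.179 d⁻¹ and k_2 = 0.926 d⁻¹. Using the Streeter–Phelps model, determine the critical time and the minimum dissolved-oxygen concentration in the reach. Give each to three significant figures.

t_c ≈ 1.54 d; minimum DO ≈ 5.25 mg/L

Mixed DO = (1.09×6.71 + 0.118×2.11)/(1.09+0.118) = 7.563/1.208 = 6.261 mg/L.
Mixed L₀ = (1.09×2.60 + 0.118×169)/(1.208) = 22.78/1.208 = 18.85 mg/L.
Initial deficit D₀ = C_s − DO₀ = 8.02 − 6.261 = 1.759 mg/L.
t_c = (1/0.7470) ln[(0.926/0.179)(1 − 1.759×0.7470/(0.179×18.85))] = 1.339 × ln(3.159) = 1.540 d.
D_c = (0.179/0.926) × 18.85 × e^(−0.179×1.540) = 0.1933 × 18.85 × 0.7591 = 2.767 mg/L.
Minimum DO = 8.02 − 2.767 = 5.253 mg/L.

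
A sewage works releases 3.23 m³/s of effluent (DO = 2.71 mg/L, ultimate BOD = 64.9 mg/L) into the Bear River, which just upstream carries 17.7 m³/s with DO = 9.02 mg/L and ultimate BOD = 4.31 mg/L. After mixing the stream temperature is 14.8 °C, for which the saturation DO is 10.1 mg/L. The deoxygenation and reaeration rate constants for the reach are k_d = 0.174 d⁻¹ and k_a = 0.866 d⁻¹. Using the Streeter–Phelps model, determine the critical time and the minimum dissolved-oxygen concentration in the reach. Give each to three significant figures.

Mixed DO = (17.7×9.02 + 3.23×2.71)/(17.7+3.23) = 168.4/20.93 = 8.046 mg/L.
Mixed L₀ = (17.7×4.31 + 3.23×64.9)/(20.93) = 285.9/20.93 = 13.66 mg/L.
Initial deficit D₀ = C_s − DO₀ = 10.1 − 8.046 = 2.054 mg/L.
t_c = (1/0.6920) ln[(0.866/0.174)(1 − 2.054×0.6920/(0.174×13.66))] = 1.445 × ln(2.001) = 1.002 d.
D_c = (0.174/0.866) × 13.66 × e^(−0.174×1.002) = 0.2009 × 13.66 × 0.8399 = 2.305 mg/L.
Minimum DO = 10.1 − 2.305 = 7.795 mg/L.

t_c ≈ 1.00 d; minimum DO ≈ 7.79 mg/L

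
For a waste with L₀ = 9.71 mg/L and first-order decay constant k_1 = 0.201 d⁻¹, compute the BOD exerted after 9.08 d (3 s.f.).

y_t = L₀(1 − e^(−k_1 t)) = 9.71 × (1 − e^(−0.201×9.08))
= 9.71 × (1 − 0.1612) = 9.71 × 0.8388 = 8.145 mg/L.

y ≈ 8.14 mg/L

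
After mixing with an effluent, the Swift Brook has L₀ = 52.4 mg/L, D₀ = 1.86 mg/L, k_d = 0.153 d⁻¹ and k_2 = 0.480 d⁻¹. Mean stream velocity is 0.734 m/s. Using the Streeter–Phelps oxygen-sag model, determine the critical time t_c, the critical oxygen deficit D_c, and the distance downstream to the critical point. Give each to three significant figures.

t_c = [1/(k_2−k_d)] ln[(k_2/k_d)(1 − D₀(k_2−k_d)/(k_d L₀))]
= [1/(0.480−0.153)] ln[(0.480/0.153)(1 − 1.86×0.3270/(0.153×52.4))]
= (1/0.3270) ln[3.137 × 0.9241] = 3.058 × ln(2.899) = 3.058 × 1.064 = 3.255 d.
D_c = (k_d/k_2) L₀ e^(−k_d t_c) = (0.153/0.480) × 52.4 × e^(−0.153×3.255) = 0.3188 × 52.4 × 0.6077 = 10.15 mg/L.
x_c = v t_c = 0.734 m/s × 3.255 d × 86400 s/d = 206400 m ≈ 206 km.

t_c ≈ 3.26 d; D_c ≈ 10.2 mg/L; x_c ≈ 206 km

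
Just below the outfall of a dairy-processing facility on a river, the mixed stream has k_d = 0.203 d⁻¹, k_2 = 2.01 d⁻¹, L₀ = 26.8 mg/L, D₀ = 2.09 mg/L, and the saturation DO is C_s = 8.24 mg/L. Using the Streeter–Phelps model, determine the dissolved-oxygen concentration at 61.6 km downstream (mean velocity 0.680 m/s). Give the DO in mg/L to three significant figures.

Travel time t = x/v = 61.6 km / (0.680 m/s) = 61600 m / 0.680 m/s = 90590 s = 1.048 d.
k_d L₀/(k_2−k_d) = 0.203×26.8/(2.01−0.203) = 5.440/1.807 = 3.011 mg/L.
e^(−k_d t) = e^(−0.203×1.048) = 0.8083; e^(−k_2 t) = e^(−2.01×1.048) = 0.1215.
D = 3.011 × (0.8083 − 0.1215) + 2.09 × 0.1215 = 2.068 + 0.2540 = 2.322 mg/L.
DO = C_s − D = 8.24 − 2.322 = 5.918 mg/L.

DO ≈ 5.92 mg/L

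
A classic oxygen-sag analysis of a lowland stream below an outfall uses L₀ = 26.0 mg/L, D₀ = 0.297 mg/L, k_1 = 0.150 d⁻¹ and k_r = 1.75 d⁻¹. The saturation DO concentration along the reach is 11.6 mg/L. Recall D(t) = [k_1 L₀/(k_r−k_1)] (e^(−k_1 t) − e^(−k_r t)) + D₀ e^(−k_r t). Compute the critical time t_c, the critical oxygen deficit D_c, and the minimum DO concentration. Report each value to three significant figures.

t_c ≈ 1.45 d; D_c ≈ 1.79 mg/L; min DO ≈ 9.81 mg/L

With k_r/k_1 = 11.67 and 1 − D₀(k_r−k_1)/(k_1 L₀) = 0.8782,
t_c = ln(11.67 × 0.8782) / (1.75 − 0.150) = ln(10.25) / 1.600 = 2.327/1.600 = 1.454 d.
L(t_c) = L₀ e^(−k_1 t_c) = 26.0 × 0.8040 = 20.90 mg/L, and at the critical point k_r D_c = k_1 L, so D_c = (0.150/1.75) × 20.90 = 1.792 mg/L.
Minimum DO = C_s − D_c = 11.6 − 1.792 = 9.808 mg/L.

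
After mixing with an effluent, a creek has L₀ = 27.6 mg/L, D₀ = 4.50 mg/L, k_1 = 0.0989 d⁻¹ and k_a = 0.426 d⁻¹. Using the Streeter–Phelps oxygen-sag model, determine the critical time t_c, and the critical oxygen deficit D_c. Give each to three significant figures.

t_c ≈ 2.10 d; D_c ≈ 5.21 mg/L

t_c = [1/(k_a−k_1)] ln[(k_a/k_1)(1 − D₀(k_a−k_1)/(k_1 L₀))]
= [1/(0.426−0.0989)] ln[(0.426/0.0989)(1 − 4.50×0.3271/(0.0989×27.6))]
= (1/0.3271) ln[4.307 × 0.4608] = 3.057 × ln(1.985) = 3.057 × 0.6854 = 2.095 d.
L(t_c) = L₀ e^(−k_1 t_c) = 27.6 × 0.8128 = 22.43 mg/L, and at the critical point k_a D_c = k_1 L, so D_c = (0.0989/0.426) × 22.43 = 5.208 mg/L.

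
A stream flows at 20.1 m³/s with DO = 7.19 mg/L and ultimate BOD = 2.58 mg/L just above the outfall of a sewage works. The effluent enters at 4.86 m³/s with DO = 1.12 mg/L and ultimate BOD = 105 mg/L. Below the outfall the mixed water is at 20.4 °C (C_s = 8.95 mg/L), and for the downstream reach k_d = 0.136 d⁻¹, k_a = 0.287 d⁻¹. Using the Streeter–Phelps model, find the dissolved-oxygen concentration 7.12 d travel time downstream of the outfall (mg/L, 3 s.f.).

Mixed DO = (20.1×7.19 + 4.86×1.12)/(20.1+4.86) = 150.0/24.96 = 6.008 mg/L.
Mixed L₀ = (20.1×2.58 + 4.86×105)/(24.96) = 562.2/24.96 = 22.52 mg/L.
Initial deficit D₀ = C_s − DO₀ = 8.95 − 6.008 = 2.942 mg/L.
D(7.12) = [0.136×22.52/(0.287−0.136)](e^(−0.136×7.12) − e^(−0.287×7.12)) + 2.942 e^(−0.287×7.12)
= 20.29 × (0.3797 − 0.1296) + 2.942 × 0.1296 = 5.455 mg/L.
DO = 8.95 − 5.455 = 3.495 mg/L.

DO ≈ 3.49 mg/L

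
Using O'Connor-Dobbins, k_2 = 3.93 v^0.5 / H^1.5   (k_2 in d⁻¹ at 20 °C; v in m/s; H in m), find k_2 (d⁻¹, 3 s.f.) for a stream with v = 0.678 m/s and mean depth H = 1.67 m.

k_2 = 3.93 × 0.678^0.5 / 1.67^1.5 = 3.93 × 0.8234 / 2.158 = 1.499 d⁻¹.

k_2 ≈ 1.50 d⁻¹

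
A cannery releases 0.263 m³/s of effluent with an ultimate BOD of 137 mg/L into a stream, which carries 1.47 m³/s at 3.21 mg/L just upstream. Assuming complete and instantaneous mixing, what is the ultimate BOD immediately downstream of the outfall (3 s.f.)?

23.5 mg/L

Flow-weighted mixing: C = (Q_r C_r + Q_w C_w)/(Q_r + Q_w)
= (1.47×3.21 + 0.263×137)/(1.47 + 0.263) = 40.75/1.733 = 23.51 mg/L.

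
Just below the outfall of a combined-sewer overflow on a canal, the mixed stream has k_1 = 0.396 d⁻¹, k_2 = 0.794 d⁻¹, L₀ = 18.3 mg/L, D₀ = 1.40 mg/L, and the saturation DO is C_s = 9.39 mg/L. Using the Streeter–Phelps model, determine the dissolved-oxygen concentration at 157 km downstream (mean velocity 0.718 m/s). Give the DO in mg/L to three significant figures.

Travel time t = x/v = 157 km / (0.718 m/s) = 157000 m / 0.718 m/s = 218700 s = 2.531 d.
k_1 L₀/(k_2−k_1) = 0.396×18.3/(0.794−0.396) = 7.247/0.3980 = 18.21 mg/L.
e^(−k_1 t) = e^(−0.396×2.531) = 0.3671; e^(−k_2 t) = e^(−0.794×2.531) = 0.1341.
D = 18.21 × (0.3671 − 0.1341) + 1.40 × 0.1341 = 4.243 + 0.1877 = 4.430 mg/L.
DO = C_s − D = 9.39 − 4.430 = 4.960 mg/L.

DO ≈ 4.96 mg/L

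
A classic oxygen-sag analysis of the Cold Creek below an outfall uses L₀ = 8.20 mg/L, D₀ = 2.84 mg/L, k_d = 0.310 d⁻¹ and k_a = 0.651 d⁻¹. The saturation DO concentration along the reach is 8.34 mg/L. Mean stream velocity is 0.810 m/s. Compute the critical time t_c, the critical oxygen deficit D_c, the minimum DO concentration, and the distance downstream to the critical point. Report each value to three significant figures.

At the critical point dD/dt = 0, so k_d L₀ e^(−k_d t) = k_a D. Substituting D(t) from the Streeter–Phelps equation and solving for t gives
t_c = ln[(k_a/k_d)(1 − D₀(k_a−k_d)/(k_d L₀))] / (k_a−k_d).
Here k_a−k_d = 0.3410 d⁻¹ and 1 − D₀(k_a−k_d)/(k_d L₀) = 1 − 2.84×0.3410/(0.310×8.20) = 0.6190, so
t_c = ln(2.100 × 0.6190) / 0.3410 = 0.2623 / 0.3410 = 0.7693 d.
L(t_c) = L₀ e^(−k_d t_c) = 8.20 × 0.7878 = 6.460 mg/L, and at the critical point k_a D_c = k_d L, so D_c = (0.310/0.651) × 6.460 = 3.076 mg/L.
Minimum DO = C_s − D_c = 8.34 − 3.076 = 5.264 mg/L.
x_c = v t_c = 0.810 m/s × 0.7693 d × 86400 s/d = 53840 m ≈ 53.8 km.

t_c ≈ 0.769 d; D_c ≈ 3.08 mg/L; min DO ≈ 5.26 mg/L; x_c ≈ 53.8 km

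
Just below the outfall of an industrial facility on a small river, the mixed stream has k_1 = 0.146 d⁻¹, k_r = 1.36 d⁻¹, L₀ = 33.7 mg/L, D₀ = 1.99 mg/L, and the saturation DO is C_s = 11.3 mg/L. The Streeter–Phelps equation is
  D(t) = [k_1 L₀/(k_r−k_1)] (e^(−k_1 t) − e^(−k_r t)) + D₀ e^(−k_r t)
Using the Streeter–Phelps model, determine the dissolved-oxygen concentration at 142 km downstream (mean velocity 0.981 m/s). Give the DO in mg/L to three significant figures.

DO ≈ 8.34 mg/L

Travel time t = x/v = 142 km / (0.981 m/s) = 142000 m / 0.981 m/s = 144800 s = 1.675 d.
k_1 L₀/(k_r−k_1) = 0.146×33.7/(1.36−0.146) = 4.920/1.214 = 4.053 mg/L.
e^(−k_1 t) = e^(−0.146×1.675) = 0.7830; e^(−k_r t) = e^(−1.36×1.675) = 0.1024.
D = 4.053 × (0.7830 − 0.1024) + 1.99 × 0.1024 = 2.758 + 0.2039 = 2.962 mg/L.
DO = C_s − D = 11.3 − 2.962 = 8.338 mg/L.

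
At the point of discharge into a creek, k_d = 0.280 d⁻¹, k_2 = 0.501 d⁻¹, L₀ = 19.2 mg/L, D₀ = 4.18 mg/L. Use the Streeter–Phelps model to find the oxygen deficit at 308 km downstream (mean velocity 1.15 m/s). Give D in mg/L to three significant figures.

Travel time t = x/v = 308 km / (1.15 m/s) = 308000 m / 1.15 m/s = 267800 s = 3.100 d.
k_d L₀/(k_2−k_d) = 0.280×19.2/(0.501−0.280) = 5.376/0.2210 = 24.33 mg/L.
e^(−k_d t) = e^(−0.280×3.100) = 0.4198; e^(−k_2 t) = e^(−0.501×3.100) = 0.2116.
D = 24.33 × (0.4198 − 0.2116) + 4.18 × 0.2116 = 5.065 + 0.8845 = 5.949 mg/L.

D ≈ 5.95 mg/L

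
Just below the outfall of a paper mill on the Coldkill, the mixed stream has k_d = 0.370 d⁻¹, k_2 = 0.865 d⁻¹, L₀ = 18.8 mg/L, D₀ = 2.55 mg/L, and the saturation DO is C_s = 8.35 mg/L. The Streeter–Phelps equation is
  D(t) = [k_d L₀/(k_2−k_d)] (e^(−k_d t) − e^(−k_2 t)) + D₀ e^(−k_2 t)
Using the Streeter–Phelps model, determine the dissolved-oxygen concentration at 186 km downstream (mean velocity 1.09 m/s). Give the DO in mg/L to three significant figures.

DO ≈ 3.67 mg/L

Travel time t = x/v = 186 km / (1.09 m/s) = 186000 m / 1.09 m/s = 170600 s = 1.975 d.
k_d L₀/(k_2−k_d) = 0.370×18.8/(0.865−0.370) = 6.956/0.4950 = 14.05 mg/L.
e^(−k_d t) = e^(−0.370×1.975) = 0.4815; e^(−k_2 t) = e^(−0.865×1.975) = 0.1812.
D = 14.05 × (0.4815 − 0.1812) + 2.55 × 0.1812 = 4.221 + 0.4619 = 4.683 mg/L.
DO = C_s − D = 8.35 − 4.683 = 3.667 mg/L.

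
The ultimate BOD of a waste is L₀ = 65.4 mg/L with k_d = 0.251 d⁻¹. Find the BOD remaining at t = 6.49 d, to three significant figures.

L_t = L₀ e^(−k_d t) = 65.4 × e^(−0.251×6.49) = 65.4 × 0.1961 = 12.83 mg/L.

L ≈ 12.8 mg/L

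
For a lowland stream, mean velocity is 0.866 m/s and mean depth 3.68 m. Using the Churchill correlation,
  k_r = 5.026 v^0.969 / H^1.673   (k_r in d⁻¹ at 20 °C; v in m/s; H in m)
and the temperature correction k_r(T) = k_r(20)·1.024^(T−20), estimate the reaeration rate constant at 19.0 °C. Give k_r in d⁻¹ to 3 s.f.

k_r(20) = 5.026 × 0.866^0.969 / 3.68^1.673 = 5.026 × 0.8699 / 8.844 = 0.4943 d⁻¹.
k_r(19.0) = 0.4943 × 1.024^(19.0−20) = 0.4943 × 0.9766 = 0.4827 d⁻¹.

k_r ≈ 0.483 d⁻¹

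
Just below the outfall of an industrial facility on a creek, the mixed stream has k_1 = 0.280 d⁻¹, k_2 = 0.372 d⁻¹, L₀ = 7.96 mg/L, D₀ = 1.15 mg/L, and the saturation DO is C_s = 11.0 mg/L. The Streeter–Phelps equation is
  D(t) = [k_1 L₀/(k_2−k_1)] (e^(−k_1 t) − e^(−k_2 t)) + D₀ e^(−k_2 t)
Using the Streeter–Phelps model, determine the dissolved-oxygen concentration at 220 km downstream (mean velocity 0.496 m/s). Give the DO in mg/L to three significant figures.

DO ≈ 8.66 mg/L

Travel time t = x/v = 220 km / (0.496 m/s) = 220000 m / 0.496 m/s = 443500 s = 5.134 d.
k_1 L₀/(k_2−k_1) = 0.280×7.96/(0.372−0.280) = 2.229/0.09200 = 24.23 mg/L.
e^(−k_1 t) = e^(−0.280×5.134) = 0.2375; e^(−k_2 t) = e^(−0.372×5.134) = 0.1481.
D = 24.23 × (0.2375 − 0.1481) + 1.15 × 0.1481 = 2.166 + 0.1703 = 2.337 mg/L.
DO = C_s − D = 11.0 − 2.337 = 8.663 mg/L.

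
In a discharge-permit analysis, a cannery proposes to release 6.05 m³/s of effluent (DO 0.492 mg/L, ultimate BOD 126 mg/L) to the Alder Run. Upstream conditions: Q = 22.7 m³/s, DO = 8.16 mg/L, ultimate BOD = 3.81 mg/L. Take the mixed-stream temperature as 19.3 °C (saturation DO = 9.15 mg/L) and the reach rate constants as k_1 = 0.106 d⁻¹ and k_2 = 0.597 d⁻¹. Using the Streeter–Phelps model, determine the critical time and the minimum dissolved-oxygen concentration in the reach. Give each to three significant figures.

t_c ≈ 2.45 d; minimum DO ≈ 5.11 mg/L

Mixed DO = (22.7×8.16 + 6.05×0.492)/(22.7+6.05) = 188.2/28.75 = 6.546 mg/L.
Mixed L₀ = (22.7×3.81 + 6.05×126)/(28.75) = 848.8/28.75 = 29.52 mg/L.
Initial deficit D₀ = C_s − DO₀ = 9.15 − 6.546 = 2.604 mg/L.
t_c = (1/0.4910) ln[(0.597/0.106)(1 − 2.604×0.4910/(0.106×29.52))] = 2.037 × ln(3.331) = 2.451 d.
D_c = (0.106/0.597) × 29.52 × e^(−0.106×2.451) = 0.1776 × 29.52 × 0.7712 = 4.043 mg/L.
Minimum DO = 9.15 − 4.043 = 5.107 mg/L.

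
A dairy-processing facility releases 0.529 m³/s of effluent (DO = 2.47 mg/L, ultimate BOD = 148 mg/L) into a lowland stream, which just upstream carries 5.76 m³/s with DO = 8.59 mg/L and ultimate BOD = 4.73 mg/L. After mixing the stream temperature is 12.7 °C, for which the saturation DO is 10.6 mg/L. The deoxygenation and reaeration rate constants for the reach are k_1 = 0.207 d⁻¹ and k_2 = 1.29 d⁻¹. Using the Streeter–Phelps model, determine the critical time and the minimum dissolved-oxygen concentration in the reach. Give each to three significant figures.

t_c ≈ 0.261 d; minimum DO ≈ 8.05 mg/L

Mixed DO = (5.76×8.59 + 0.529×2.47)/(5.76+0.529) = 50.79/6.289 = 8.075 mg/L.
Mixed L₀ = (5.76×4.73 + 0.529×148)/(6.289) = 105.5/6.289 = 16.78 mg/L.
Initial deficit D₀ = C_s − DO₀ = 10.6 − 8.075 = 2.525 mg/L.
t_c = (1/1.083) ln[(1.29/0.207)(1 − 2.525×1.083/(0.207×16.78))] = 0.9234 × ln(1.326) = 0.2608 d.
D_c = (0.207/1.29) × 16.78 × e^(−0.207×0.2608) = 0.1605 × 16.78 × 0.9474 = 2.551 mg/L.
Minimum DO = 10.6 − 2.551 = 8.049 mg/L.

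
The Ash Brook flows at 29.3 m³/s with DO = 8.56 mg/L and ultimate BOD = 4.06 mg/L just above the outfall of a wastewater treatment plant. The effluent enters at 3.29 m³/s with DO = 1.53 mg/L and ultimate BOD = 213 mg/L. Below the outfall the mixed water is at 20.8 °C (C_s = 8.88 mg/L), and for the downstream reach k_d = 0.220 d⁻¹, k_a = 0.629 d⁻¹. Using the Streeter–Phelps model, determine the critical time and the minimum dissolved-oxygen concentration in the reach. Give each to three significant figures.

t_c ≈ 2.37 d; minimum DO ≈ 3.66 mg/L

Mixed DO = (29.3×8.56 + 3.29×1.53)/(29.3+3.29) = 255.8/32.59 = 7.850 mg/L.
Mixed L₀ = (29.3×4.06 + 3.29×213)/(32.59) = 819.7/32.59 = 25.15 mg/L.
Initial deficit D₀ = C_s − DO₀ = 8.88 − 7.850 = 1.030 mg/L.
t_c = (1/0.4090) ln[(0.629/0.220)(1 − 1.030×0.4090/(0.220×25.15))] = 2.445 × ln(2.641) = 2.375 d.
D_c = (0.220/0.629) × 25.15 × e^(−0.220×2.375) = 0.3498 × 25.15 × 0.5930 = 5.217 mg/L.
Minimum DO = 8.88 − 5.217 = 3.663 mg/L.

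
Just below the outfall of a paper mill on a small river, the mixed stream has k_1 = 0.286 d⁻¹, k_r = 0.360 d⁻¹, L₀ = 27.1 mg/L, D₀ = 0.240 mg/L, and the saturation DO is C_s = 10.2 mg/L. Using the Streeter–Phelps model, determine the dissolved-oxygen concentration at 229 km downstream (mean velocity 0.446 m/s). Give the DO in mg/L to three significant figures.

Travel time t = x/v = 229 km / (0.446 m/s) = 229000 m / 0.446 m/s = 513500 s = 5.943 d.
k_1 L₀/(k_r−k_1) = 0.286×27.1/(0.360−0.286) = 7.751/0.07400 = 104.7 mg/L.
e^(−k_1 t) = e^(−0.286×5.943) = 0.1828; e^(−k_r t) = e^(−0.360×5.943) = 0.1177.
D = 104.7 × (0.1828 − 0.1177) + 0.240 × 0.1177 = 6.811 + 0.02825 = 6.839 mg/L.
DO = C_s − D = 10.2 − 6.839 = 3.361 mg/L.

DO ≈ 3.36 mg/L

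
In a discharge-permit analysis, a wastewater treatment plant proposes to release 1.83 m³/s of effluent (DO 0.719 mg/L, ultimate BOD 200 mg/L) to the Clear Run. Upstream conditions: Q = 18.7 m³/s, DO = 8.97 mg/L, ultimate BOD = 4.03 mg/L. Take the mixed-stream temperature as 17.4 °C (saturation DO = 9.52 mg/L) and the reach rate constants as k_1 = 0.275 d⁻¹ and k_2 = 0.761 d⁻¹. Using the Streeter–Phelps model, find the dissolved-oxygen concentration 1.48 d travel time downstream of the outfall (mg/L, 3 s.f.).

Mixed DO = (18.7×8.97 + 1.83×0.719)/(18.7+1.83) = 169.1/20.53 = 8.235 mg/L.
Mixed L₀ = (18.7×4.03 + 1.83×200)/(20.53) = 441.4/20.53 = 21.50 mg/L.
Initial deficit D₀ = C_s − DO₀ = 9.52 − 8.235 = 1.285 mg/L.
D(1.48) = [0.275×21.50/(0.761−0.275)](e^(−0.275×1.48) − e^(−0.761×1.48)) + 1.285 e^(−0.761×1.48)
= 12.16 × (0.6656 − 0.3242) + 1.285 × 0.3242 = 4.570 mg/L.
DO = 9.52 − 4.570 = 4.950 mg/L.

DO ≈ 4.95 mg/L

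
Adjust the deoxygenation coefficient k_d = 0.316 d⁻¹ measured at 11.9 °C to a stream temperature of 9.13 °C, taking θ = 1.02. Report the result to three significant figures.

k_d ≈ 0.299 d⁻¹

k_d(T₂) = k_d(T₁) · θ^(T₂−T₁) = 0.316 × 1.02^(9.13−11.9)
= 0.316 × 1.02^-2.77 = 0.316 × 0.9466 = 0.2991 d⁻¹.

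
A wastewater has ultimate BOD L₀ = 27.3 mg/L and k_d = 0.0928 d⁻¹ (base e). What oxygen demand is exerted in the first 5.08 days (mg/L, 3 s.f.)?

y_t = L₀(1 − e^(−k_d t)) = 27.3 × (1 − e^(−0.0928×5.08))
= 27.3 × (1 − 0.6241) = 27.3 × 0.3759 = 10.26 mg/L.

y ≈ 10.3 mg/L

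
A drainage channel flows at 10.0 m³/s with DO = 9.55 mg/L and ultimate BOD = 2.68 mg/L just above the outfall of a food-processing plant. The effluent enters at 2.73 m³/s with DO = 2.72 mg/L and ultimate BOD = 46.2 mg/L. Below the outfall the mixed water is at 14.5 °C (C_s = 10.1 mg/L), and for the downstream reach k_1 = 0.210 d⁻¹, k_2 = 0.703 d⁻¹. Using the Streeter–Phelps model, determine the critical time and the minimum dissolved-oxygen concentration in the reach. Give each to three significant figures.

t_c ≈ 1.44 d; minimum DO ≈ 7.45 mg/L

Mixed DO = (10.0×9.55 + 2.73×2.72)/(10.0+2.73) = 102.9/12.73 = 8.085 mg/L.
Mixed L₀ = (10.0×2.68 + 2.73×46.2)/(12.73) = 152.9/12.73 = 12.01 mg/L.
Initial deficit D₀ = C_s − DO₀ = 10.1 − 8.085 = 2.015 mg/L.
t_c = (1/0.4930) ln[(0.703/0.210)(1 − 2.015×0.4930/(0.210×12.01))] = 2.028 × ln(2.030) = 1.436 d.
D_c = (0.210/0.703) × 12.01 × e^(−0.210×1.436) = 0.2987 × 12.01 × 0.7397 = 2.654 mg/L.
Minimum DO = 10.1 − 2.654 = 7.446 mg/L.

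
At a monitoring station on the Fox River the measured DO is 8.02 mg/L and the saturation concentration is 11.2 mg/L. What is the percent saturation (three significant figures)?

% saturation = C/C_s × 100 = 8.02/11.2 × 100 = 71.6 %.

71.6 % saturation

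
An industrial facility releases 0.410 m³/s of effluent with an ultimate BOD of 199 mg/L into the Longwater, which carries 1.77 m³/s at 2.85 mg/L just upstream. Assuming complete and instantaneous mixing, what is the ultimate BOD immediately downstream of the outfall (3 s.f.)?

Flow-weighted mixing: C = (Q_r C_r + Q_w C_w)/(Q_r + Q_w)
= (1.77×2.85 + 0.410×199)/(1.77 + 0.410) = 86.63/2.180 = 39.74 mg/L.

39.7 mg/L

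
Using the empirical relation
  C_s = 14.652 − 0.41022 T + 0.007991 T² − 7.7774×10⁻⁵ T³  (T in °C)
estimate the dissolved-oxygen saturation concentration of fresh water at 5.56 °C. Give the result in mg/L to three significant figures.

C_s = 14.652 − 0.41022×5.56 + 0.007991×5.56² − 7.7774×10⁻⁵×5.56³ = 12.60 mg/L.

C_s ≈ 12.6 mg/L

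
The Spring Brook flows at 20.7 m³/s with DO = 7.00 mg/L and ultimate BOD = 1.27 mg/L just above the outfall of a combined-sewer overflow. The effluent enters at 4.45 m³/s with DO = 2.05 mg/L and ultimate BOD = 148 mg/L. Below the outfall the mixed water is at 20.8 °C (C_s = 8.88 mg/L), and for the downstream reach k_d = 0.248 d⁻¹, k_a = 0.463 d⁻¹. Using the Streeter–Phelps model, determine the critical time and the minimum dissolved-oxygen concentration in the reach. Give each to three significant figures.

t_c ≈ 2.48 d; minimum DO ≈ 0.988 mg/L

Mixed DO = (20.7×7.00 + 4.45×2.05)/(20.7+4.45) = 154.0/25.15 = 6.124 mg/L.
Mixed L₀ = (20.7×1.27 + 4.45×148)/(25.15) = 684.9/25.15 = 27.23 mg/L.
Initial deficit D₀ = C_s − DO₀ = 8.88 − 6.124 = 2.756 mg/L.
t_c = (1/0.2150) ln[(0.463/0.248)(1 − 2.756×0.2150/(0.248×27.23))] = 4.651 × ln(1.703) = 2.477 d.
D_c = (0.248/0.463) × 27.23 × e^(−0.248×2.477) = 0.5356 × 27.23 × 0.5411 = 7.892 mg/L.
Minimum DO = 8.88 − 7.892 = 0.9876 mg/L.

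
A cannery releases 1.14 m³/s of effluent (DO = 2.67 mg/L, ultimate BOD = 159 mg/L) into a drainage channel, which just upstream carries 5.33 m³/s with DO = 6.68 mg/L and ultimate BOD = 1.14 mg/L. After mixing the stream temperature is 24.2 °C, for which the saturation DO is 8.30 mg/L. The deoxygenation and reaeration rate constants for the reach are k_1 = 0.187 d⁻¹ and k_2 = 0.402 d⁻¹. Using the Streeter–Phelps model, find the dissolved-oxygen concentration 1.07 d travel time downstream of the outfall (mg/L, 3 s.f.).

DO ≈ 2.55 mg/L

Mixed DO = (5.33×6.68 + 1.14×2.67)/(5.33+1.14) = 38.65/6.470 = 5.973 mg/L.
Mixed L₀ = (5.33×1.14 + 1.14×159)/(6.470) = 187.3/6.470 = 28.95 mg/L.
Initial deficit D₀ = C_s − DO₀ = 8.30 − 5.973 = 2.327 mg/L.
D(1.07) = [0.187×28.95/(0.402−0.187)](e^(−0.187×1.07) − e^(−0.402×1.07)) + 2.327 e^(−0.402×1.07)
= 25.18 × (0.8187 − 0.6504) + 2.327 × 0.6504 = 5.750 mg/L.
DO = 8.30 − 5.750 = 2.550 mg/L.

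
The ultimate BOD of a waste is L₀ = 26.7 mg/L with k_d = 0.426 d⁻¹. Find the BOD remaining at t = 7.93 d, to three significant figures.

L_t = L₀ e^(−k_d t) = 26.7 × e^(−0.426×7.93) = 26.7 × 0.03411 = 0.9107 mg/L.

L ≈ 0.911 mg/L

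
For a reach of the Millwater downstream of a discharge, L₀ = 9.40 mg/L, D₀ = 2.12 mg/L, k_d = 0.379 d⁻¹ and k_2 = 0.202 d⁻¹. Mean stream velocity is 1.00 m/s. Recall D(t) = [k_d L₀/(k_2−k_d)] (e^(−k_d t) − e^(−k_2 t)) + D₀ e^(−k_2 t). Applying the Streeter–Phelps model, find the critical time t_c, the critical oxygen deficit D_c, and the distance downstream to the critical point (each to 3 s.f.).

t_c ≈ 2.99 d; D_c ≈ 5.68 mg/L; x_c ≈ 258 km

t_c = [1/(k_2−k_d)] ln[(k_2/k_d)(1 − D₀(k_2−k_d)/(k_d L₀))]
= [1/(0.202−0.379)] ln[(0.202/0.379)(1 − 2.12×-0.1770/(0.379×9.40))]
= (1/-0.1770) ln[0.5330 × 1.105] = -5.650 × ln(0.5891) = -5.650 × -0.5291 = 2.989 d.
D_c = (k_d/k_2) L₀ e^(−k_d t_c) = (0.379/0.202) × 9.40 × e^(−0.379×2.989) = 1.876 × 9.40 × 0.3221 = 5.680 mg/L.
x_c = v t_c = 1.00 m/s × 2.989 d × 86400 s/d = 258300 m ≈ 258 km.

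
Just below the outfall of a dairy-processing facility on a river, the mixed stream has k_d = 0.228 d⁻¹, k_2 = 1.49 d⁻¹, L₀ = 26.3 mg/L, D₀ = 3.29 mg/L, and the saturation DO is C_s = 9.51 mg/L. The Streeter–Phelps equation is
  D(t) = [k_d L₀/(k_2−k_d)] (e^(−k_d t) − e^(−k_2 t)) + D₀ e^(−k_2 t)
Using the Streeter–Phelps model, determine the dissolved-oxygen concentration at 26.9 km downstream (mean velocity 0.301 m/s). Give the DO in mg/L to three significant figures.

Travel time t = x/v = 26.9 km / (0.301 m/s) = 26900 m / 0.301 m/s = 89370 s = 1.034 d.
k_d L₀/(k_2−k_d) = 0.228×26.3/(1.49−0.228) = 5.996/1.262 = 4.752 mg/L.
e^(−k_d t) = e^(−0.228×1.034) = 0.7899; e^(−k_2 t) = e^(−1.49×1.034) = 0.2141.
D = 4.752 × (0.7899 − 0.2141) + 3.29 × 0.2141 = 2.736 + 0.7045 = 3.440 mg/L.
DO = C_s − D = 9.51 − 3.440 = 6.070 mg/L.

DO ≈ 6.07 mg/L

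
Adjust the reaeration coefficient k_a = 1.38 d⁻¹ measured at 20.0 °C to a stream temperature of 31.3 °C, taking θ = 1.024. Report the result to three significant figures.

k_a(T₂) = k_a(T₁) · θ^(T₂−T₁) = 1.38 × 1.024^(31.3−20.0)
= 1.38 × 1.024^11.3 = 1.38 × 1.307 = 1.804 d⁻¹.

k_a ≈ 1.80 d⁻¹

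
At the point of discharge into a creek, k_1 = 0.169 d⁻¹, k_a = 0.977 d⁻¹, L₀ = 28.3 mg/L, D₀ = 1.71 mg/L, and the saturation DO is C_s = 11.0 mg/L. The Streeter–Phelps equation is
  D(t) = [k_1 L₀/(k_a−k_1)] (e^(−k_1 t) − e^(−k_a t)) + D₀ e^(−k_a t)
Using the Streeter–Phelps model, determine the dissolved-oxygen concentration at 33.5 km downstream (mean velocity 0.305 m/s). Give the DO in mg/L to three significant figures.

DO ≈ 7.44 mg/L

Travel time t = x/v = 33.5 km / (0.305 m/s) = 33500 m / 0.305 m/s = 109800 s = 1.271 d.
k_1 L₀/(k_a−k_1) = 0.169×28.3/(0.977−0.169) = 4.783/0.8080 = 5.919 mg/L.
e^(−k_1 t) = e^(−0.169×1.271) = 0.8067; e^(−k_a t) = e^(−0.977×1.271) = 0.2888.
D = 5.919 × (0.8067 − 0.2888) + 1.71 × 0.2888 = 3.065 + 0.4939 = 3.559 mg/L.
DO = C_s − D = 11.0 − 3.559 = 7.441 mg/L.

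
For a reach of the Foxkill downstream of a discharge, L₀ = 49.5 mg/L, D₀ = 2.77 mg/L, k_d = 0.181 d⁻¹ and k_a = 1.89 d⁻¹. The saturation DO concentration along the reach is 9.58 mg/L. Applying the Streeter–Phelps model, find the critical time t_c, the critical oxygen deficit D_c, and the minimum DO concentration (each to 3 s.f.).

t_c ≈ 0.933 d; D_c ≈ 4.00 mg/L; min DO ≈ 5.58 mg/L

t_c = [1/(k_a−k_d)] ln[(k_a/k_d)(1 − D₀(k_a−k_d)/(k_d L₀))]
= [1/(1.89−0.181)] ln[(1.89/0.181)(1 − 2.77×1.709/(0.181×49.5))]
= (1/1.709) ln[10.44 × 0.4716] = 0.5851 × ln(4.925) = 0.5851 × 1.594 = 0.9329 d.
L(t_c) = L₀ e^(−k_d t_c) = 49.5 × 0.8446 = 41.81 mg/L, and at the critical point k_a D_c = k_d L, so D_c = (0.181/1.89) × 41.81 = 4.004 mg/L.
Minimum DO = C_s − D_c = 9.58 − 4.004 = 5.576 mg/L.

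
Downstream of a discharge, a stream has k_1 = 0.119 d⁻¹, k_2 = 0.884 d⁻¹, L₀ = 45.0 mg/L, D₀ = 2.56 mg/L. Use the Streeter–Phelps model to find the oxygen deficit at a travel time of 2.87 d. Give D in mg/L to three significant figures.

D ≈ 4.62 mg/L

k_1 L₀/(k_2−k_1) = 0.119×45.0/(0.884−0.119) = 5.355/0.7650 = 7.000 mg/L.
e^(−k_1 t) = e^(−0.119×2.870) = 0.7107; e^(−k_2 t) = e^(−0.884×2.870) = 0.07910.
D = 7.000 × (0.7107 − 0.07910) + 2.56 × 0.07910 = 4.421 + 0.2025 = 4.624 mg/L.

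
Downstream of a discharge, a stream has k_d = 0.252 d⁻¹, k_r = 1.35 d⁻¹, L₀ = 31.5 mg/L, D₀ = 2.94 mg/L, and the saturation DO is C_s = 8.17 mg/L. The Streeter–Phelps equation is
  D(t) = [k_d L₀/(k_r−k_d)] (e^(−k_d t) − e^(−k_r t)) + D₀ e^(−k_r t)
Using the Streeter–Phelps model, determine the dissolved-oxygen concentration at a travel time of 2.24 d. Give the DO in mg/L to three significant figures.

k_d L₀/(k_r−k_d) = 0.252×31.5/(1.35−0.252) = 7.938/1.098 = 7.230 mg/L.
e^(−k_d t) = e^(−0.252×2.240) = 0.5687; e^(−k_r t) = e^(−1.35×2.240) = 0.04861.
D = 7.230 × (0.5687 − 0.04861) + 2.94 × 0.04861 = 3.760 + 0.1429 = 3.903 mg/L.
DO = C_s − D = 8.17 − 3.903 = 4.267 mg/L.

DO ≈ 4.27 mg/L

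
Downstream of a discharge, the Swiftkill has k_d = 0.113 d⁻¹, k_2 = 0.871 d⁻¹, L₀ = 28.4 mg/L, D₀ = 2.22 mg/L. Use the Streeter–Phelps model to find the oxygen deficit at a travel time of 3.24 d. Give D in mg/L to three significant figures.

D ≈ 2.82 mg/L

k_d L₀/(k_2−k_d) = 0.113×28.4/(0.871−0.113) = 3.209/0.7580 = 4.234 mg/L.
e^(−k_d t) = e^(−0.113×3.240) = 0.6934; e^(−k_2 t) = e^(−0.871×3.240) = 0.05948.
D = 4.234 × (0.6934 − 0.05948) + 2.22 × 0.05948 = 2.684 + 0.1321 = 2.816 mg/L.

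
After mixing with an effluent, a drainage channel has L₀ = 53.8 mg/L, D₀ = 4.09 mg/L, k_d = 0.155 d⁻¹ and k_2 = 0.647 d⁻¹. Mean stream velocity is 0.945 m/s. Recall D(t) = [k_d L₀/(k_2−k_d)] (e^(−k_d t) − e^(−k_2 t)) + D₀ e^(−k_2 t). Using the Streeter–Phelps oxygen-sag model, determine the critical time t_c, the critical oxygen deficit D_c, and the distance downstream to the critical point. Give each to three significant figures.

t_c = [1/(k_2−k_d)] ln[(k_2/k_d)(1 − D₀(k_2−k_d)/(k_d L₀))]
= [1/(0.647−0.155)] ln[(0.647/0.155)(1 − 4.09×0.4920/(0.155×53.8))]
= (1/0.4920) ln[4.174 × 0.7587] = 2.033 × ln(3.167) = 2.033 × 1.153 = 2.343 d.
D_c = (k_d/k_2) L₀ e^(−k_d t_c) = (0.155/0.647) × 53.8 × e^(−0.155×2.343) = 0.2396 × 53.8 × 0.6955 = 8.964 mg/L.
x_c = v t_c = 0.945 m/s × 2.343 d × 86400 s/d = 191300 m ≈ 191 km.

t_c ≈ 2.34 d; D_c ≈ 8.96 mg/L; x_c ≈ 191 km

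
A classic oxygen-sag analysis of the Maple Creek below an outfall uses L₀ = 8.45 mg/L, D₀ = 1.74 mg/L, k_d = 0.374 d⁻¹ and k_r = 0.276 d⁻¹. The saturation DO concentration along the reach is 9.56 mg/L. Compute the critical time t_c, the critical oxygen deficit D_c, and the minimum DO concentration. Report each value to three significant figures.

t_c ≈ 2.56 d; D_c ≈ 4.39 mg/L; min DO ≈ 5.17 mg/L

At the critical point dD/dt = 0, so k_d L₀ e^(−k_d t) = k_r D. Substituting D(t) from the Streeter–Phelps equation and solving for t gives
t_c = ln[(k_r/k_d)(1 − D₀(k_r−k_d)/(k_d L₀))] / (k_r−k_d).
Here k_r−k_d = -0.09800 d⁻¹ and 1 − D₀(k_r−k_d)/(k_d L₀) = 1 − 1.74×-0.09800/(0.374×8.45) = 1.054, so
t_c = ln(0.7380 × 1.054) / -0.09800 = -0.2513 / -0.09800 = 2.564 d.
D_c = (k_d/k_r) L₀ e^(−k_d t_c) = (0.374/0.276) × 8.45 × e^(−0.374×2.564) = 1.355 × 8.45 × 0.3833 = 4.388 mg/L.
Minimum DO = C_s − D_c = 9.56 − 4.388 = 5.172 mg/L.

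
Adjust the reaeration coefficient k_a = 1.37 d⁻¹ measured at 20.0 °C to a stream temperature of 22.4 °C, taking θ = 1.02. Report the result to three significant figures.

k_a(T₂) = k_a(T₁) · θ^(T₂−T₁) = 1.37 × 1.02^(22.4−20.0)
= 1.37 × 1.02^2.40 = 1.37 × 1.049 = 1.437 d⁻¹.

k_a ≈ 1.44 d⁻¹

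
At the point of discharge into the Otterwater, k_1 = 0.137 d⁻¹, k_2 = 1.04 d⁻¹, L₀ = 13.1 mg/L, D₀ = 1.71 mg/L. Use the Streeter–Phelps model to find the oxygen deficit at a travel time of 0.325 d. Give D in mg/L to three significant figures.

k_1 L₀/(k_2−k_1) = 0.137×13.1/(1.04−0.137) = 1.795/0.9030 = 1.987 mg/L.
e^(−k_1 t) = e^(−0.137×0.3250) = 0.9565; e^(−k_2 t) = e^(−1.04×0.3250) = 0.7132.
D = 1.987 × (0.9565 − 0.7132) + 1.71 × 0.7132 = 0.4835 + 1.220 = 1.703 mg/L.

D ≈ 1.70 mg/L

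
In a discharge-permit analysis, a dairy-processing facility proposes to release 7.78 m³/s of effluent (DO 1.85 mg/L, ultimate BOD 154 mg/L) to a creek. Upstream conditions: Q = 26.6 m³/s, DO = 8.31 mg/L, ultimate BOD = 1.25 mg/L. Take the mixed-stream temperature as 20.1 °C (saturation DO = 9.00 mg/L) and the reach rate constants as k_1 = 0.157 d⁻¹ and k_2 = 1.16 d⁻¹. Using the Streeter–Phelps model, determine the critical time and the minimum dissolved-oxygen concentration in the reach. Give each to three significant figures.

Mixed DO = (26.6×8.31 + 7.78×1.85)/(26.6+7.78) = 235.4/34.38 = 6.848 mg/L.
Mixed L₀ = (26.6×1.25 + 7.78×154)/(34.38) = 1231/34.38 = 35.82 mg/L.
Initial deficit D₀ = C_s − DO₀ = 9.00 − 6.848 = 2.152 mg/L.
t_c = (1/1.003) ln[(1.16/0.157)(1 − 2.152×1.003/(0.157×35.82))] = 0.9970 × ln(4.553) = 1.511 d.
D_c = (0.157/1.16) × 35.82 × e^(−0.157×1.511) = 0.1353 × 35.82 × 0.7888 = 3.824 mg/L.
Minimum DO = 9.00 − 3.824 = 5.176 mg/L.

t_c ≈ 1.51 d; minimum DO ≈ 5.18 mg/L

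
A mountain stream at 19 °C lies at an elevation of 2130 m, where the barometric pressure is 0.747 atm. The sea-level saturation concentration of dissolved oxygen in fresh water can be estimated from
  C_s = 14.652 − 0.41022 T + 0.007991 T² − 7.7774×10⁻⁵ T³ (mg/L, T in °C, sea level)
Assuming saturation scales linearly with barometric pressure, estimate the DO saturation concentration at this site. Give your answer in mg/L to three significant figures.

At sea level: C_s = 14.652 − 0.41022×19 + 0.007991×19² − 7.7774×10⁻⁵×19³ = 9.209 mg/L.
Pressure correction: C_s' = 9.209 × 0.747 = 6.879 mg/L.

C_s ≈ 6.88 mg/L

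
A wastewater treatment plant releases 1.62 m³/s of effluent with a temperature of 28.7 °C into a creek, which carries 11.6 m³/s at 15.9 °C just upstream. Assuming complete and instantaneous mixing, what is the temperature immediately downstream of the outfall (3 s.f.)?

17.5 °C

Flow-weighted mixing: C = (Q_r C_r + Q_w C_w)/(Q_r + Q_w)
= (11.6×15.9 + 1.62×28.7)/(11.6 + 1.62) = 230.9/13.22 = 17.47 °C.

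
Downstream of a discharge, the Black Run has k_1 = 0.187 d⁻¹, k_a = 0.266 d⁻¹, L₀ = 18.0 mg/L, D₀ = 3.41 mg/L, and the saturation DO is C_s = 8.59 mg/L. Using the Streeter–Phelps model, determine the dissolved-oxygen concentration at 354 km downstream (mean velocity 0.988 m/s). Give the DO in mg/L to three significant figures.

Travel time t = x/v = 354 km / (0.988 m/s) = 354000 m / 0.988 m/s = 358300 s = 4.147 d.
k_1 L₀/(k_a−k_1) = 0.187×18.0/(0.266−0.187) = 3.366/0.07900 = 42.61 mg/L.
e^(−k_1 t) = e^(−0.187×4.147) = 0.4605; e^(−k_a t) = e^(−0.266×4.147) = 0.3318.
D = 42.61 × (0.4605 − 0.3318) + 3.41 × 0.3318 = 5.481 + 1.132 = 6.613 mg/L.
DO = C_s − D = 8.59 − 6.613 = 1.977 mg/L.

DO ≈ 1.98 mg/L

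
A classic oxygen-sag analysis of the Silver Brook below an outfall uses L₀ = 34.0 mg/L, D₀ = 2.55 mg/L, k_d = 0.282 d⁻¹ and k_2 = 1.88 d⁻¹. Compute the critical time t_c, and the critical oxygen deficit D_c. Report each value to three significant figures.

t_c ≈ 0.841 d; D_c ≈ 4.02 mg/L

t_c = [1/(k_2−k_d)] ln[(k_2/k_d)(1 − D₀(k_2−k_d)/(k_d L₀))]
= [1/(1.88−0.282)] ln[(1.88/0.282)(1 − 2.55×1.598/(0.282×34.0))]
= (1/1.598) ln[6.667 × 0.5750] = 0.6258 × ln(3.833) = 0.6258 × 1.344 = 0.8409 d.
D_c = (k_d/k_2) L₀ e^(−k_d t_c) = (0.282/1.88) × 34.0 × e^(−0.282×0.8409) = 0.1500 × 34.0 × 0.7889 = 4.023 mg/L.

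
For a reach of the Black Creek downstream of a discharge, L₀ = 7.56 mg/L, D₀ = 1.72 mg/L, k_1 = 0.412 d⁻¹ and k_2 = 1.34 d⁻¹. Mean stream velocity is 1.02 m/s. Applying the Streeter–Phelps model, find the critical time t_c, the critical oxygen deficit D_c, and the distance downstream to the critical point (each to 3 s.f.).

t_c ≈ 0.497 d; D_c ≈ 1.89 mg/L; x_c ≈ 43.8 km

With k_2/k_1 = 3.252 and 1 − D₀(k_2−k_1)/(k_1 L₀) = 0.4875,
t_c = ln(3.252 × 0.4875) / (1.34 − 0.412) = ln(1.586) / 0.9280 = 0.4610/0.9280 = 0.4968 d.
L(t_c) = L₀ e^(−k_1 t_c) = 7.56 × 0.8149 = 6.161 mg/L, and at the critical point k_2 D_c = k_1 L, so D_c = (0.412/1.34) × 6.161 = 1.894 mg/L.
x_c = v t_c = 1.02 m/s × 0.4968 d × 86400 s/d = 43780 m ≈ 43.8 km.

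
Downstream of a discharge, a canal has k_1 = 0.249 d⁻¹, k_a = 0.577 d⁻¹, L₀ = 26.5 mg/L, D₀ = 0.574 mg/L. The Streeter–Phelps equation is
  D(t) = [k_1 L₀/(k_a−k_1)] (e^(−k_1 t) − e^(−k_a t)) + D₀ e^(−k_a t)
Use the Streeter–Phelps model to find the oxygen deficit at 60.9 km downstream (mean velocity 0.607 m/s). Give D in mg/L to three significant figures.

D ≈ 5.07 mg/L

Travel time t = x/v = 60.9 km / (0.607 m/s) = 60900 m / 0.607 m/s = 100300 s = 1.161 d.
k_1 L₀/(k_a−k_1) = 0.249×26.5/(0.577−0.249) = 6.598/0.3280 = 20.12 mg/L.
e^(−k_1 t) = e^(−0.249×1.161) = 0.7489; e^(−k_a t) = e^(−0.577×1.161) = 0.5117.
D = 20.12 × (0.7489 − 0.5117) + 0.574 × 0.5117 = 4.772 + 0.2937 = 5.066 mg/L.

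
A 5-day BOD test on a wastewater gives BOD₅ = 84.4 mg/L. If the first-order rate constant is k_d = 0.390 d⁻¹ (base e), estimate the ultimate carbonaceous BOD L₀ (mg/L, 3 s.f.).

BOD₅ = L₀(1 − e^(−5k_d)) ⇒ L₀ = BOD₅ / (1 − e^(−5×0.390))
= 84.4 / (1 − 0.1423) = 84.4 / 0.8577 = 98.40 mg/L.

L₀ ≈ 98.4 mg/L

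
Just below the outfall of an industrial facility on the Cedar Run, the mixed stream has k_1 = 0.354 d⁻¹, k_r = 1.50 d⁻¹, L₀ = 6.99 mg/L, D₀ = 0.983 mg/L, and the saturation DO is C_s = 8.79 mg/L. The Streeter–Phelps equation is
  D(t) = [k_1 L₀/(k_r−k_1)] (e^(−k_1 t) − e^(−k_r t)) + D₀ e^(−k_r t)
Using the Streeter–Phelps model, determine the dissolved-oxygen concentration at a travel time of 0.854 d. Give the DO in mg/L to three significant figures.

k_1 L₀/(k_r−k_1) = 0.354×6.99/(1.50−0.354) = 2.474/1.146 = 2.159 mg/L.
e^(−k_1 t) = e^(−0.354×0.8540) = 0.7391; e^(−k_r t) = e^(−1.50×0.8540) = 0.2778.
D = 2.159 × (0.7391 − 0.2778) + 0.983 × 0.2778 = 0.9961 + 0.2730 = 1.269 mg/L.
DO = C_s − D = 8.79 − 1.269 = 7.521 mg/L.

DO ≈ 7.52 mg/L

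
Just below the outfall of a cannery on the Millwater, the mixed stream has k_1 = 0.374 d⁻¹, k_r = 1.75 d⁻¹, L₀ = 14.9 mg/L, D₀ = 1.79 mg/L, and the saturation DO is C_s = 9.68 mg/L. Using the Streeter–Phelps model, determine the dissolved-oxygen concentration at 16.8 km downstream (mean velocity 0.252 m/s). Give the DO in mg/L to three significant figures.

Travel time t = x/v = 16.8 km / (0.252 m/s) = 16800 m / 0.252 m/s = 66670 s = 0.7716 d.
k_1 L₀/(k_r−k_1) = 0.374×14.9/(1.75−0.374) = 5.573/1.376 = 4.050 mg/L.
e^(−k_1 t) = e^(−0.374×0.7716) = 0.7493; e^(−k_r t) = e^(−1.75×0.7716) = 0.2592.
D = 4.050 × (0.7493 − 0.2592) + 1.79 × 0.2592 = 1.985 + 0.4639 = 2.449 mg/L.
DO = C_s − D = 9.68 − 2.449 = 7.231 mg/L.

DO ≈ 7.23 mg/L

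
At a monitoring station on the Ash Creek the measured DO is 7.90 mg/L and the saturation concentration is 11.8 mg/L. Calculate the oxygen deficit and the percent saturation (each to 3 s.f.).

D ≈ 3.90 mg/L; 66.9 % saturation

D = C_s − C = 11.8 − 7.90 = 3.90 mg/L.
% saturation = 7.90/11.8 × 100 = 66.9 %.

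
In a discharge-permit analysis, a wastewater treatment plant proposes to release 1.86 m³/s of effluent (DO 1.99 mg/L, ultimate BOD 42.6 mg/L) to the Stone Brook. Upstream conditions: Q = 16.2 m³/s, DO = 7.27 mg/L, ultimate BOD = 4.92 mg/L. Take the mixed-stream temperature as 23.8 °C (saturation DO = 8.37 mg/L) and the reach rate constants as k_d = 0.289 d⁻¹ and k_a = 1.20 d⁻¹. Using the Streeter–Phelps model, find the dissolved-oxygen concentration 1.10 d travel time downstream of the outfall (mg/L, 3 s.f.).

DO ≈ 6.65 mg/L

Mixed DO = (16.2×7.27 + 1.86×1.99)/(16.2+1.86) = 121.5/18.06 = 6.726 mg/L.
Mixed L₀ = (16.2×4.92 + 1.86×42.6)/(18.06) = 158.9/18.06 = 8.801 mg/L.
Initial deficit D₀ = C_s − DO₀ = 8.37 − 6.726 = 1.644 mg/L.
D(1.10) = [0.289×8.801/(1.20−0.289)](e^(−0.289×1.10) − e^(−1.20×1.10)) + 1.644 e^(−1.20×1.10)
= 2.792 × (0.7277 − 0.2671) + 1.644 × 0.2671 = 1.725 mg/L.
DO = 8.37 − 1.725 = 6.645 mg/L.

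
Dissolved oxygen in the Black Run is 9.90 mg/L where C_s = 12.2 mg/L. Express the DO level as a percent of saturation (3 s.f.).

% saturation = C/C_s × 100 = 9.90/12.2 × 100 = 81.1 %.

81.1 % saturation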